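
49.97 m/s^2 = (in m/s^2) 49.97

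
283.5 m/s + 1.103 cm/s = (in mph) 634.2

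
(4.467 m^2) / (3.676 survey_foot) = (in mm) 3987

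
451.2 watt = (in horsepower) 0.6051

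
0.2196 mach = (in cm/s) 7477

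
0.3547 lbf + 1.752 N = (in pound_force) 0.7486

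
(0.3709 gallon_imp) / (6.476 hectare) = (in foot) 8.542e-08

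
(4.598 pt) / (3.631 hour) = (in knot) 2.412e-07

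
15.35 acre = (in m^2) 6.212e+04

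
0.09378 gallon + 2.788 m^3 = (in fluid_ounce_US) 9.429e+04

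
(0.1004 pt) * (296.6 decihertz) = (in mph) 0.00235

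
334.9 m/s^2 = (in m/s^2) 334.9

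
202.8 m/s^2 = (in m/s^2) 202.8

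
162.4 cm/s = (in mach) 0.004769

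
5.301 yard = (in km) 0.004847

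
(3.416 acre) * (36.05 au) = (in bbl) 4.689e+17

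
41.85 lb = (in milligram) 1.898e+07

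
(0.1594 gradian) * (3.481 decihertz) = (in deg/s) 0.04994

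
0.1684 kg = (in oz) 5.94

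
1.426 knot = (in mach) 0.002154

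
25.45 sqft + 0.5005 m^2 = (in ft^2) 30.84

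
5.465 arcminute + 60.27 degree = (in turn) 0.1677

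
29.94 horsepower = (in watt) 2.233e+04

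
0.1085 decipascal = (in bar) 1.085e-07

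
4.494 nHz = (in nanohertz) 4.494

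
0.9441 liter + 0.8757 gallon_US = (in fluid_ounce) 144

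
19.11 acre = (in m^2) 7.734e+04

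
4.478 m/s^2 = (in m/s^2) 4.478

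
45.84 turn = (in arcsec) 5.941e+07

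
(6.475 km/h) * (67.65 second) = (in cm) 1.217e+04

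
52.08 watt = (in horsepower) 0.06984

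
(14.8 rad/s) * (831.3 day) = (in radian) 1.063e+09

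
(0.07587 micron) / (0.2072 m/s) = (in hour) 1.017e-10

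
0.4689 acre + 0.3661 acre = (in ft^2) 3.637e+04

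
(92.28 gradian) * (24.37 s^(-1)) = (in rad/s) 35.33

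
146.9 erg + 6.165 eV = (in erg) 146.9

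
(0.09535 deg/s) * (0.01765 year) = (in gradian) 5.897e+04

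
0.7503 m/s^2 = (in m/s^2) 0.7503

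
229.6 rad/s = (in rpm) 2193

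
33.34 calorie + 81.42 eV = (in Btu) 0.1322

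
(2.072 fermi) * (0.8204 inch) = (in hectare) 4.318e-21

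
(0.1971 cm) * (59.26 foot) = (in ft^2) 0.3832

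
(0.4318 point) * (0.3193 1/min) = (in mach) 2.381e-09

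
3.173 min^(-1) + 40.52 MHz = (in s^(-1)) 4.052e+07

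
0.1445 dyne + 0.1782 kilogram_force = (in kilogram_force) 0.1782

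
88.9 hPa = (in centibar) 8.89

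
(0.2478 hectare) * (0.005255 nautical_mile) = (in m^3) 2.412e+04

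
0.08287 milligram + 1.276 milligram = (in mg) 1.359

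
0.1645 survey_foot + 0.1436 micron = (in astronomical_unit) 3.352e-13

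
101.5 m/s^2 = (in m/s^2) 101.5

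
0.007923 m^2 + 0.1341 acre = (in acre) 0.1341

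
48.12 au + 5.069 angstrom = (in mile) 4.473e+09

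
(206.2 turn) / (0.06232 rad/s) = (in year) 0.0006592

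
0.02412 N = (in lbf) 0.005422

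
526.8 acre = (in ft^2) 2.295e+07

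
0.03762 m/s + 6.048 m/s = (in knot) 11.83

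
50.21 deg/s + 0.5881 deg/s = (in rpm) 8.466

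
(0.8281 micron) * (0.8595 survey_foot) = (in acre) 5.361e-11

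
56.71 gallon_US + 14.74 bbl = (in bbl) 16.09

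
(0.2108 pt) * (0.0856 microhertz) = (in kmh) 2.292e-11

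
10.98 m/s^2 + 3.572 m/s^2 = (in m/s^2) 14.55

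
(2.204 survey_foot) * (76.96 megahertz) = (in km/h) 1.861e+08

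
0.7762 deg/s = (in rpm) 0.1294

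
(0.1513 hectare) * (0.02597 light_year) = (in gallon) 9.82e+19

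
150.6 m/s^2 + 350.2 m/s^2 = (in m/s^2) 500.8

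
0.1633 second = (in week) 2.7e-07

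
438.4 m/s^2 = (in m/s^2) 438.4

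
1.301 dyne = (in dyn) 1.301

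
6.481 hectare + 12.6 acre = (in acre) 28.61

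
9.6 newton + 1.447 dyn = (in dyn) 9.6e+05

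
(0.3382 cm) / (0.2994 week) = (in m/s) 1.868e-08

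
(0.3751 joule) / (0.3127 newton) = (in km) 0.0012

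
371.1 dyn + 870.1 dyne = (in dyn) 1241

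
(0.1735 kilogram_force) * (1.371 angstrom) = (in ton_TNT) 5.575e-20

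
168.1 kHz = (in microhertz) 1.681e+11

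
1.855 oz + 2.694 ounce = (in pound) 0.2843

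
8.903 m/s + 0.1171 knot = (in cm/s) 896.3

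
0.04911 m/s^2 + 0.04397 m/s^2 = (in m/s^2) 0.09308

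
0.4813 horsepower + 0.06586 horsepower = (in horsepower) 0.5472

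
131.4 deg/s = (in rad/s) 2.293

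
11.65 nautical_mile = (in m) 2.158e+04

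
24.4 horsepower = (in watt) 1.82e+04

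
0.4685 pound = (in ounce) 7.496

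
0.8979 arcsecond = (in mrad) 0.004353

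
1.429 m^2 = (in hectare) 0.0001429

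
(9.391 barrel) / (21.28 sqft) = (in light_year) 7.983e-17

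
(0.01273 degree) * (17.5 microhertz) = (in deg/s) 2.228e-07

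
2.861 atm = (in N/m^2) 2.899e+05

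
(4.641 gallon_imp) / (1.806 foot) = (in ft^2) 0.4126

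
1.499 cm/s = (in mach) 4.402e-05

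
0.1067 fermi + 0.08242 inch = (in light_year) 2.213e-19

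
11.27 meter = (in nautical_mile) 0.006085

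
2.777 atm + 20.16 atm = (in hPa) 2.324e+04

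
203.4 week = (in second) 1.23e+08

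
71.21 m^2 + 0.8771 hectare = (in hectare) 0.8842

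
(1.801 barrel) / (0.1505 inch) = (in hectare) 0.00749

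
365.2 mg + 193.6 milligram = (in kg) 0.0005588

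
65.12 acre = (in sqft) 2.837e+06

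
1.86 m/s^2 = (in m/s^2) 1.86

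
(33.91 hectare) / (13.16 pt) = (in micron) 7.304e+13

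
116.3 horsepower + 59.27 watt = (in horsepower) 116.4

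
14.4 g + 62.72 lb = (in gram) 2.846e+04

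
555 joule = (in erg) 5.55e+09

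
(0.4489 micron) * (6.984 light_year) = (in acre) 7.329e+06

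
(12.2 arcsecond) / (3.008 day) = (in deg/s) 1.304e-08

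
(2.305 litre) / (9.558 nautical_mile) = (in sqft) 1.402e-06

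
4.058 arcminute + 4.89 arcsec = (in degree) 0.06899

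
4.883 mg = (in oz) 0.0001722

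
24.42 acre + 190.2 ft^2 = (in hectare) 9.884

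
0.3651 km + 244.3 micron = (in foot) 1198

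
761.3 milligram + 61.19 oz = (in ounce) 61.22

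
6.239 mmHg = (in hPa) 8.318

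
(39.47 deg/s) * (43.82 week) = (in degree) 1.046e+09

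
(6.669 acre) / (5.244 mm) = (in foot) 1.688e+07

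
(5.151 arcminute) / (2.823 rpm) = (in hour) 1.408e-06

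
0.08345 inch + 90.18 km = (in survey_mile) 56.04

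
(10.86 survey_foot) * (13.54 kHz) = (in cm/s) 4.482e+06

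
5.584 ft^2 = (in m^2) 0.5188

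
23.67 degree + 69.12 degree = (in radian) 1.619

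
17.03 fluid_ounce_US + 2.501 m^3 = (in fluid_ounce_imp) 8.804e+04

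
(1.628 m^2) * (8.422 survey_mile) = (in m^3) 2.207e+04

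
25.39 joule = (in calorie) 6.068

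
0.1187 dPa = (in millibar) 0.0001187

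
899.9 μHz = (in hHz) 8.999e-06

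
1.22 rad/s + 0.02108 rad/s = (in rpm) 11.85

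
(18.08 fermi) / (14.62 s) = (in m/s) 1.237e-15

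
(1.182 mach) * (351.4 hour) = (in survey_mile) 3.164e+05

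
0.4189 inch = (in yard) 0.01164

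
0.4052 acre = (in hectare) 0.164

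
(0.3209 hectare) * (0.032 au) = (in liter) 1.536e+16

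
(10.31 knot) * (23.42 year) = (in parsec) 1.27e-07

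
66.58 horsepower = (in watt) 4.965e+04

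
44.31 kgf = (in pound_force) 97.69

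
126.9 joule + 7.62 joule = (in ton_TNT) 3.215e-08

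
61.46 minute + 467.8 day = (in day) 467.8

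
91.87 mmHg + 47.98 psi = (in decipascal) 3.431e+06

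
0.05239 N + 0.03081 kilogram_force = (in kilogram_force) 0.03615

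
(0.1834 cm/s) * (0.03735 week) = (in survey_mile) 0.02574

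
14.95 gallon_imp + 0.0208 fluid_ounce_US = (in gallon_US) 17.95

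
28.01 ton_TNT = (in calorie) 2.801e+10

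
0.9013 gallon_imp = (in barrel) 0.02577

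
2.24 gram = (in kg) 0.00224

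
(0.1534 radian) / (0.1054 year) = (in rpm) 4.407e-07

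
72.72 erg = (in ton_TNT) 1.738e-15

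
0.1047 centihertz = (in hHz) 1.047e-05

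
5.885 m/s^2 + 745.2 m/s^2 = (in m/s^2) 751.1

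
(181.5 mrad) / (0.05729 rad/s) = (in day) 3.667e-05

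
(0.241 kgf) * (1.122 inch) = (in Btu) 6.384e-05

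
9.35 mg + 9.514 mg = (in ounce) 0.0006654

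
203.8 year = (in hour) 1.785e+06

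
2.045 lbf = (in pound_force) 2.045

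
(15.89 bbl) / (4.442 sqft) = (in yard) 6.695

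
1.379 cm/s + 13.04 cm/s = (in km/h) 0.5191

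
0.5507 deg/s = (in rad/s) 0.009612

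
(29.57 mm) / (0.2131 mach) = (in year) 1.292e-11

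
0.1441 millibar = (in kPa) 0.01441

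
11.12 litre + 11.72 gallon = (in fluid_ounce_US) 1876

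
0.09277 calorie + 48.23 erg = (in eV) 2.423e+18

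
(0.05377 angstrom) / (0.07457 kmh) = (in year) 8.231e-18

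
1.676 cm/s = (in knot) 0.03258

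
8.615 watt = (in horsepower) 0.01155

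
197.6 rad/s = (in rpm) 1887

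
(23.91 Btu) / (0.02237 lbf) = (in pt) 7.186e+08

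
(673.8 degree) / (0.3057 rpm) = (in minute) 6.123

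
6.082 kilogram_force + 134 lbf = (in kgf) 66.86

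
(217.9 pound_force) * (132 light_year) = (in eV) 7.555e+39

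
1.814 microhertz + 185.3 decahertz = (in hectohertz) 18.53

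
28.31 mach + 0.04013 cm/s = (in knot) 1.874e+04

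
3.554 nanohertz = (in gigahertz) 3.554e-18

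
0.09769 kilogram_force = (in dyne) 9.58e+04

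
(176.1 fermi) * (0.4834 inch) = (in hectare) 2.162e-19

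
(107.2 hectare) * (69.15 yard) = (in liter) 6.778e+10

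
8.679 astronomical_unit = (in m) 1.298e+12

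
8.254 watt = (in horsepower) 0.01107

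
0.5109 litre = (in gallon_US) 0.135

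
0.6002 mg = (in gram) 0.0006002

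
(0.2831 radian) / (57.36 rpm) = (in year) 1.494e-09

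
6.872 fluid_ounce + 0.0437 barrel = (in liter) 7.151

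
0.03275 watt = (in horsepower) 4.392e-05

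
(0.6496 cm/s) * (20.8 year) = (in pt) 1.208e+10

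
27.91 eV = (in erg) 4.472e-11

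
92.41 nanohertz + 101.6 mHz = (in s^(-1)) 0.1016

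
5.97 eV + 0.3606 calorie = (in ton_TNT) 3.606e-10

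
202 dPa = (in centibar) 0.0202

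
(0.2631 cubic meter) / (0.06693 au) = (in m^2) 2.628e-11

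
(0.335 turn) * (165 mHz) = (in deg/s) 19.9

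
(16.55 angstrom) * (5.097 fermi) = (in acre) 2.084e-27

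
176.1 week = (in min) 1.775e+06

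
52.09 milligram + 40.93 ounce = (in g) 1160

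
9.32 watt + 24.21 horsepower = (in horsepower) 24.22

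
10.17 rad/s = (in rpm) 97.12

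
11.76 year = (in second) 3.709e+08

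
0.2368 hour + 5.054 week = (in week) 5.055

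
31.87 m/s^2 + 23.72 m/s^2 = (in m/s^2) 55.59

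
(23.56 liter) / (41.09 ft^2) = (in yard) 0.00675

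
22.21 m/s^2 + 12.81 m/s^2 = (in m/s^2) 35.02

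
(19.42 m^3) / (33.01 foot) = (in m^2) 1.93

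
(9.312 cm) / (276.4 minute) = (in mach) 1.649e-08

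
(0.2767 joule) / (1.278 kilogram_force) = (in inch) 0.8692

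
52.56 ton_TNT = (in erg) 2.199e+18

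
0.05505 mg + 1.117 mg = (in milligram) 1.172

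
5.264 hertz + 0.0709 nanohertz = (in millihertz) 5264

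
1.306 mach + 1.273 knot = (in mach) 1.308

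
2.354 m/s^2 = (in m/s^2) 2.354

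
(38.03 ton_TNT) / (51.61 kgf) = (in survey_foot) 1.031e+09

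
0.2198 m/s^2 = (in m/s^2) 0.2198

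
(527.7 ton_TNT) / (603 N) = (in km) 3.662e+06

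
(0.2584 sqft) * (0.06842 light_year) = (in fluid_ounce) 5.254e+17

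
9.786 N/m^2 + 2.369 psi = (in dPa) 1.634e+05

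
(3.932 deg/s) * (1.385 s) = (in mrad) 95.05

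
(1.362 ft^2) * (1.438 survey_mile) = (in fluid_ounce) 9.902e+06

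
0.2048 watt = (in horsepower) 0.0002746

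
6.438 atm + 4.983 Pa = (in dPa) 6.523e+06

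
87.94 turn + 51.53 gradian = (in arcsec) 1.141e+08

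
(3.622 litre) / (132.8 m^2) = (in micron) 27.27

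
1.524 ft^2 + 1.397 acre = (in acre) 1.397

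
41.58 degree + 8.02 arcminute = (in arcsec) 1.502e+05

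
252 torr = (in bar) 0.336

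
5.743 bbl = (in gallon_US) 241.2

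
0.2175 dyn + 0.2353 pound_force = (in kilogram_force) 0.1067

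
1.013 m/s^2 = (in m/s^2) 1.013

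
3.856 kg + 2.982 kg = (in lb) 15.08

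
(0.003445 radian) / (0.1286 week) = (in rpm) 4.23e-07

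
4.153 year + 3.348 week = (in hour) 3.694e+04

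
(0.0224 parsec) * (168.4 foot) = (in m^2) 3.548e+16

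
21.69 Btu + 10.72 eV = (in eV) 1.428e+23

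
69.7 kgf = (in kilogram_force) 69.7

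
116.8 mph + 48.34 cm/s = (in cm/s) 5270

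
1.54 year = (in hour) 1.349e+04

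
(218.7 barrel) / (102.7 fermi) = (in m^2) 3.386e+14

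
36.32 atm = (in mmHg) 2.76e+04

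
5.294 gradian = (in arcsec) 1.715e+04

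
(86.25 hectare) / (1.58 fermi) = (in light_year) 5.77e+04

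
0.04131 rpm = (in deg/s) 0.2479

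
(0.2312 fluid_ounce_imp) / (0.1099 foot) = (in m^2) 0.0001961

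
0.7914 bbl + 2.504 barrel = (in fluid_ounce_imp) 1.844e+04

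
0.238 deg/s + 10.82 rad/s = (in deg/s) 620.2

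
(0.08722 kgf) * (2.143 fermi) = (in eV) 1.144e+04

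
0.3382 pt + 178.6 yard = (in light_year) 1.726e-14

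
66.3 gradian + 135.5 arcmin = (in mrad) 1081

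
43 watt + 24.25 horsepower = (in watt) 1.813e+04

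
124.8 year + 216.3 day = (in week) 6538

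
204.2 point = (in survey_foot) 0.2363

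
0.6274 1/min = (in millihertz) 10.46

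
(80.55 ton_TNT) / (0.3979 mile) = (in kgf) 5.367e+07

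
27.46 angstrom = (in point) 7.784e-06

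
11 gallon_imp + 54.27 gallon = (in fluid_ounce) 8637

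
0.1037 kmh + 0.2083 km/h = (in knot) 0.1685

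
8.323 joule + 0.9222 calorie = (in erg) 1.218e+08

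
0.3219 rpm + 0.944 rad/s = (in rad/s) 0.9777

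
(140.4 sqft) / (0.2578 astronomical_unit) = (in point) 9.587e-07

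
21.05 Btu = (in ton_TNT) 5.308e-06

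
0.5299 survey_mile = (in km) 0.8528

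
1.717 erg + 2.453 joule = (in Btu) 0.002325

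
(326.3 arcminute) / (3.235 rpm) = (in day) 3.243e-06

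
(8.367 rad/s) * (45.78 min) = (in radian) 2.298e+04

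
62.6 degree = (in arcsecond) 2.254e+05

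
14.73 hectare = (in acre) 36.4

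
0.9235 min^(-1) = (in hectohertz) 0.0001539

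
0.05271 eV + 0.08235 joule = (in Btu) 7.805e-05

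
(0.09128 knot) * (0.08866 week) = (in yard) 2754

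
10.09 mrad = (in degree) 0.5781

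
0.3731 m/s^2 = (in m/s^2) 0.3731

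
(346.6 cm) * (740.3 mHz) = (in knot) 4.988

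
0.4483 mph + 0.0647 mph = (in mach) 0.0006735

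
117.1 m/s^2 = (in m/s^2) 117.1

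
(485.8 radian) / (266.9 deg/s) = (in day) 0.001207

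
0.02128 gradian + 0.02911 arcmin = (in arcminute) 1.178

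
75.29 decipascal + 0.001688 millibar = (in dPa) 76.98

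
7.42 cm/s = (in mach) 0.0002179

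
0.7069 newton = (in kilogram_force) 0.07208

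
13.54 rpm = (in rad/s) 1.418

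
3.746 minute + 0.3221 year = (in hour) 2822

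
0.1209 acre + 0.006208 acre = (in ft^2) 5537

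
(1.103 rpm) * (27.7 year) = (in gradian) 6.423e+09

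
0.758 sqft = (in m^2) 0.07042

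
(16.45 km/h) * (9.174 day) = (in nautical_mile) 1956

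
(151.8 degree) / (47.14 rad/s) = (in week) 9.293e-08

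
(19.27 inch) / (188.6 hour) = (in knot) 1.401e-06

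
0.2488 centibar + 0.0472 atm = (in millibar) 50.31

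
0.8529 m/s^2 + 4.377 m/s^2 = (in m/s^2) 5.23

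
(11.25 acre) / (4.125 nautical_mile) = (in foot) 19.55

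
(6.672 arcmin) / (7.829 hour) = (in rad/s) 6.886e-08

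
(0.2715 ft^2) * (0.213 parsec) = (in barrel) 1.043e+15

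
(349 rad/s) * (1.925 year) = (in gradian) 1.349e+12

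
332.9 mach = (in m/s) 1.134e+05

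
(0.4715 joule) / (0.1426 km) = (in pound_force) 0.0007433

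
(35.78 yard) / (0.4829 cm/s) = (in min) 112.9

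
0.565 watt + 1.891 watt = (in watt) 2.456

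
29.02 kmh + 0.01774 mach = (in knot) 27.41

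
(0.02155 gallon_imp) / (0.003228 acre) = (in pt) 0.02126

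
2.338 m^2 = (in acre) 0.0005777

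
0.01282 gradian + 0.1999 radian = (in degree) 11.46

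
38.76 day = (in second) 3.349e+06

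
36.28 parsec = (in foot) 3.673e+18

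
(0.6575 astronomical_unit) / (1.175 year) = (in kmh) 9556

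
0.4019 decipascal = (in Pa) 0.04019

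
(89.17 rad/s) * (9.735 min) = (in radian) 5.208e+04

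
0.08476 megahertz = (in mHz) 8.476e+07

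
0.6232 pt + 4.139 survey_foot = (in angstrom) 1.262e+10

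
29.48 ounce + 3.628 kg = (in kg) 4.464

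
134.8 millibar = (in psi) 1.955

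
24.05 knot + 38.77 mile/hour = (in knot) 57.74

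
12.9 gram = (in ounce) 0.455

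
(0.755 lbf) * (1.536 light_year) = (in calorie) 1.166e+16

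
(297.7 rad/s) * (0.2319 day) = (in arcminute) 2.051e+10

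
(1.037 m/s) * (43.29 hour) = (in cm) 1.616e+07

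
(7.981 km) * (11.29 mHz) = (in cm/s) 9011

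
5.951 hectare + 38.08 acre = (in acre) 52.79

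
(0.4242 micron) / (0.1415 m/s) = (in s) 2.998e-06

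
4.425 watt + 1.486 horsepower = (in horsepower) 1.492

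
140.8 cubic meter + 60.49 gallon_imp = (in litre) 1.411e+05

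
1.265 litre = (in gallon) 0.3342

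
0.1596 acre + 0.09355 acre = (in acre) 0.2532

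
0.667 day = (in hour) 16.01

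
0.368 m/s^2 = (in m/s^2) 0.368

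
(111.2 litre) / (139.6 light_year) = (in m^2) 8.42e-20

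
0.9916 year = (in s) 3.127e+07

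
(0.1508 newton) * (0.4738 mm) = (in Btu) 6.772e-08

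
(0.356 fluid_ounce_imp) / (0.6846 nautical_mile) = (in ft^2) 8.587e-08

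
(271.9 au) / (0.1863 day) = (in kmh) 9.097e+09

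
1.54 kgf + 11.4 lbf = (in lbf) 14.8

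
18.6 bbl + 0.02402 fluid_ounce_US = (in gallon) 781.2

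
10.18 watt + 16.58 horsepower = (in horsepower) 16.59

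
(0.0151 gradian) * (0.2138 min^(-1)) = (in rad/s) 8.452e-07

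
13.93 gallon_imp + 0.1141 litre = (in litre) 63.44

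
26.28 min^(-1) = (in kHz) 0.000438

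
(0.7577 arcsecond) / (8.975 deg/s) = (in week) 3.877e-11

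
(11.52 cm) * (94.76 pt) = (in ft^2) 0.04145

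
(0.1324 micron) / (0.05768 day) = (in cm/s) 2.657e-09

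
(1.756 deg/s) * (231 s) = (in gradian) 450.7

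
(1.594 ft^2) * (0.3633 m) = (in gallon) 14.21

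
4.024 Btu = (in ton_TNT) 1.015e-06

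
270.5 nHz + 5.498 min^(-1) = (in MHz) 9.163e-08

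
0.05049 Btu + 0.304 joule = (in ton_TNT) 1.28e-08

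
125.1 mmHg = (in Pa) 1.668e+04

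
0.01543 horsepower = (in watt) 11.51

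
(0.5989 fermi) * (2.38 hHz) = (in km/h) 5.131e-13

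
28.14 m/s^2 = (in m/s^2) 28.14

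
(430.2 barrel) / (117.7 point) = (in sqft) 1.773e+04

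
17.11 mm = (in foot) 0.05614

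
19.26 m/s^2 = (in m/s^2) 19.26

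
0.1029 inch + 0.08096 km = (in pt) 2.295e+05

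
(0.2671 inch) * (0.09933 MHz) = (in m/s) 673.9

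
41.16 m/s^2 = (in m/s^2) 41.16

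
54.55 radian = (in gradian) 3473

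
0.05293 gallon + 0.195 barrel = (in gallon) 8.243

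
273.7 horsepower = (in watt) 2.041e+05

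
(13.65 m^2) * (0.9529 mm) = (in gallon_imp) 2.861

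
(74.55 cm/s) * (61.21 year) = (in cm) 1.439e+11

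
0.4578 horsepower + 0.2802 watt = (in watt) 341.7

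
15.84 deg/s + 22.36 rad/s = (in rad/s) 22.64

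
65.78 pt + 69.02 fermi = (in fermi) 2.321e+13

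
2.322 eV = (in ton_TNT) 8.892e-29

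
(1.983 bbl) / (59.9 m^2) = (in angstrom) 5.263e+07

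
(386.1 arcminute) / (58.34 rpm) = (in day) 2.128e-07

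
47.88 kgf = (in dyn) 4.695e+07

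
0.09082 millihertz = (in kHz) 9.082e-08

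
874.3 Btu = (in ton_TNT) 0.0002205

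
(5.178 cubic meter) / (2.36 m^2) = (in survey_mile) 0.001363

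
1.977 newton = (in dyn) 1.977e+05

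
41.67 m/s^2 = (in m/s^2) 41.67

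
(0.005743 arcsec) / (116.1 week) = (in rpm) 3.787e-15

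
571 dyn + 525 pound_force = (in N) 2335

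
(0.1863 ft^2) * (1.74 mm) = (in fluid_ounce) 1.018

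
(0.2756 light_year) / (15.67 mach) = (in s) 4.887e+11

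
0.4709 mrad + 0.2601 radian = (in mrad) 260.6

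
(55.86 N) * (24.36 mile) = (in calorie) 5.234e+05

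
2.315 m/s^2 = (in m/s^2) 2.315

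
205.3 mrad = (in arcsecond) 4.235e+04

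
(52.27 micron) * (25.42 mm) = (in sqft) 1.43e-05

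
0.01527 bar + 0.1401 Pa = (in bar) 0.01527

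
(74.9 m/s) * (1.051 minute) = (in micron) 4.723e+09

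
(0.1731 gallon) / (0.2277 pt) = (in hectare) 0.0008157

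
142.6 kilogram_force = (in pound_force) 314.4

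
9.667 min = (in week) 0.000959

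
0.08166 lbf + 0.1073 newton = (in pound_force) 0.1058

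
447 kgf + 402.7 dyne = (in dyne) 4.384e+08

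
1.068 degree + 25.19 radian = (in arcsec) 5.2e+06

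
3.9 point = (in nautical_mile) 7.429e-07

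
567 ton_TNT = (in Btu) 2.249e+09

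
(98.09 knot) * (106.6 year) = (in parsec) 5.498e-06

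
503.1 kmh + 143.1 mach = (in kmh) 1.759e+05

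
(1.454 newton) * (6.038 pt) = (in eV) 1.933e+16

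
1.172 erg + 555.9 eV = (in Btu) 1.111e-10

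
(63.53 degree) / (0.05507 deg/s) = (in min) 19.23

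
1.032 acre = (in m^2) 4176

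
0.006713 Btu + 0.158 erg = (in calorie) 1.693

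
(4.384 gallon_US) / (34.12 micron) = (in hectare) 0.04864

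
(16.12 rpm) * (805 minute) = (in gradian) 5.191e+06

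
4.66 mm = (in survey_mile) 2.896e-06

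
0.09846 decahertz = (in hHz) 0.009846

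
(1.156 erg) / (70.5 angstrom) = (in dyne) 1.64e+06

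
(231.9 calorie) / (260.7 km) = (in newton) 0.003722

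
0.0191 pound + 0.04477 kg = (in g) 53.43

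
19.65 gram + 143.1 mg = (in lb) 0.04364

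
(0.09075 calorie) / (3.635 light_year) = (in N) 1.104e-17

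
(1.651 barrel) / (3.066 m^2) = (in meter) 0.08561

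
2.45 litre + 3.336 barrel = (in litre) 532.8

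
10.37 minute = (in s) 622.2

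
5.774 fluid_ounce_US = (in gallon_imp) 0.03756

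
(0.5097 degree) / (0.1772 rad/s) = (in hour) 1.395e-05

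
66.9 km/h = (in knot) 36.12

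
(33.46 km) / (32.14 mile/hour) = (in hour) 0.6469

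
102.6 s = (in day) 0.001187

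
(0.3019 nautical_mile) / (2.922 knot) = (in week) 0.000615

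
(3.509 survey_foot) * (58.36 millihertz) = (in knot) 0.1213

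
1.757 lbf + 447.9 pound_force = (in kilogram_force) 204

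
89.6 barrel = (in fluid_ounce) 4.817e+05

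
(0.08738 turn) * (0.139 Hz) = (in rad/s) 0.07631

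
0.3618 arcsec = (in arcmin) 0.00603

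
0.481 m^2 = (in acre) 0.0001189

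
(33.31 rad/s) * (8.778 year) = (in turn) 1.468e+09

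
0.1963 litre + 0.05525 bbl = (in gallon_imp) 1.975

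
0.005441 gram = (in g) 0.005441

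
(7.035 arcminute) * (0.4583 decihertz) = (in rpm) 0.0008956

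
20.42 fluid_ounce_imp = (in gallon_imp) 0.1276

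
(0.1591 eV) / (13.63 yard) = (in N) 2.045e-21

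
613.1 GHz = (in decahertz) 6.131e+10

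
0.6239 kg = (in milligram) 6.239e+05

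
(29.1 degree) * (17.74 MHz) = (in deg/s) 5.162e+08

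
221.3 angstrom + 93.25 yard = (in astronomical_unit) 5.7e-10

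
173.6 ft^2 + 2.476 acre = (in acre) 2.48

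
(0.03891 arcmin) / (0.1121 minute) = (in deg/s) 9.642e-05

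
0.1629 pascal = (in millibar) 0.001629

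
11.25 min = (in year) 2.14e-05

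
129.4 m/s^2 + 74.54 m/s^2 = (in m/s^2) 203.9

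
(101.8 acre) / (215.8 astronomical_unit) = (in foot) 4.187e-08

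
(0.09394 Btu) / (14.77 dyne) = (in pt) 1.902e+09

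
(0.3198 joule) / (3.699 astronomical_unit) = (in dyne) 5.779e-08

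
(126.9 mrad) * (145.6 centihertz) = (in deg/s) 10.59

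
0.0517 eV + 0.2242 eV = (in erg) 4.42e-13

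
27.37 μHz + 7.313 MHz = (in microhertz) 7.313e+12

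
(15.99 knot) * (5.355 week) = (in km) 2.664e+04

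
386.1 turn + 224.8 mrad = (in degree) 1.39e+05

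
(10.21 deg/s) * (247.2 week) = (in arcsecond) 5.495e+12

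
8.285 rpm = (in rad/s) 0.8676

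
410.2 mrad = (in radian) 0.4102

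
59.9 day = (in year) 0.1641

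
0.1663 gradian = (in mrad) 2.612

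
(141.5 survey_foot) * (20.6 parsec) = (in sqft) 2.951e+20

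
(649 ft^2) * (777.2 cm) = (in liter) 4.686e+05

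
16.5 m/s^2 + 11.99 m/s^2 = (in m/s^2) 28.49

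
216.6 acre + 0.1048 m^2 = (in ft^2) 9.435e+06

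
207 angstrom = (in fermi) 2.07e+07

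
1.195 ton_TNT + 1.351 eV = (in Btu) 4.739e+06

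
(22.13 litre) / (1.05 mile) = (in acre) 3.236e-09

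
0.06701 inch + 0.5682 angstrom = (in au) 1.138e-14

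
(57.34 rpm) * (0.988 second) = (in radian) 5.933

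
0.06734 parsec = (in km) 2.078e+12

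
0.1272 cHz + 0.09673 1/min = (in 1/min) 0.1731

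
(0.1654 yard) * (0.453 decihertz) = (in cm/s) 0.6851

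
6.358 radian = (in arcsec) 1.311e+06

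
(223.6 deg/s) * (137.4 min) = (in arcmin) 1.106e+08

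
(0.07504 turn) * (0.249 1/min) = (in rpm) 0.01868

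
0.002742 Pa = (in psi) 3.977e-07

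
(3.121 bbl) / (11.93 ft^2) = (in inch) 17.63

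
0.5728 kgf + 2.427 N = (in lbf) 1.808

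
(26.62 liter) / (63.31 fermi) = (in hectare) 4.205e+07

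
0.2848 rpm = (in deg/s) 1.709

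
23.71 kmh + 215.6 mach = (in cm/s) 7.342e+06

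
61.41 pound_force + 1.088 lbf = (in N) 278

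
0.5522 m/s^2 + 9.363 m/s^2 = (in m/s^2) 9.915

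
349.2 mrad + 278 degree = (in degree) 298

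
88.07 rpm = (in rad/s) 9.223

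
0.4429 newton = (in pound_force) 0.09957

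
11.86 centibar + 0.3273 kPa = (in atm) 0.1203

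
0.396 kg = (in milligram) 3.96e+05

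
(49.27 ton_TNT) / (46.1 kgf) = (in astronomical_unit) 0.003048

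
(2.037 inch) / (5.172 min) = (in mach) 4.897e-07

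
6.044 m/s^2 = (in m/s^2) 6.044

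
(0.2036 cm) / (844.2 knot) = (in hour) 1.302e-09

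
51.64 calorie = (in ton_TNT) 5.164e-08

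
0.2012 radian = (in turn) 0.03202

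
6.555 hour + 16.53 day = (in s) 1.452e+06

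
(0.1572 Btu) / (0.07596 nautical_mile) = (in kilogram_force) 0.1202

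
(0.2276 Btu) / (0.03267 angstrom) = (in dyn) 7.35e+18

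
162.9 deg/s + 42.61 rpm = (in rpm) 69.76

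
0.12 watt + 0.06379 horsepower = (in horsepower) 0.06395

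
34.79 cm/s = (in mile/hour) 0.7782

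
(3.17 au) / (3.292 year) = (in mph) 1.022e+04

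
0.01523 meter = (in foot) 0.04997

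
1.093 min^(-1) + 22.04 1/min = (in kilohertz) 0.0003855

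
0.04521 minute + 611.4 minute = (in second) 3.669e+04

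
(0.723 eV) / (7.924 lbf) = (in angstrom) 3.286e-11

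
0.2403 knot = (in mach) 0.0003631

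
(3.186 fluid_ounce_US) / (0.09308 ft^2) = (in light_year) 1.152e-18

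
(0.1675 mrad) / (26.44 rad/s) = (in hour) 1.76e-09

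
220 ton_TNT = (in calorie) 2.2e+11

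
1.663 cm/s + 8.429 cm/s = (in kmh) 0.3633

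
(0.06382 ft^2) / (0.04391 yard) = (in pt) 418.6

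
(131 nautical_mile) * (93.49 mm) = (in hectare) 2.268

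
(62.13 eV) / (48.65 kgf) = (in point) 5.914e-17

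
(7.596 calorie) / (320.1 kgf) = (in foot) 0.03322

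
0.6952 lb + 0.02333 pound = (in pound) 0.7185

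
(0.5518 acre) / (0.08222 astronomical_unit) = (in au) 1.214e-18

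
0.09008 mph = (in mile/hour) 0.09008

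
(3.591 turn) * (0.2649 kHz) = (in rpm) 5.708e+04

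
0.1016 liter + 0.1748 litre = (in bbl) 0.001739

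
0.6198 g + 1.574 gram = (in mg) 2194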